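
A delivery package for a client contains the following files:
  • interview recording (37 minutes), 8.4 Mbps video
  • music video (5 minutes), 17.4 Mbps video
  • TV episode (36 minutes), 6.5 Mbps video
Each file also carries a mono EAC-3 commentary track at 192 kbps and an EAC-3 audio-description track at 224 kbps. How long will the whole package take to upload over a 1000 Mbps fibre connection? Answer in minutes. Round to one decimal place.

0.7 minutes

Audio total: 192 + 224 = 416 kbps = 0.416 Mbps.
interview recording: 8.816 Mbps × 2220 s = 19571.5 Mb
music video: 17.816 Mbps × 300 s = 5344.8 Mb
TV episode: 6.916 Mbps × 2160 s = 14938.6 Mb
Total: 39854.9 Mb = 4981.9 MB.
At 1000 Mbps: 39854.9 / 1000 = 40 s ≈ 0.664 minutes.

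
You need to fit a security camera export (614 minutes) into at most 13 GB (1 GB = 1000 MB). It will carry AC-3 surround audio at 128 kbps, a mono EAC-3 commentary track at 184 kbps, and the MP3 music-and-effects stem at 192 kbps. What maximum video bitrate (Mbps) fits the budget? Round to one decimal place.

Budget: 13 GB = 104000.0 Mb.
614 min = 36840 s
Total bitrate budget: 104000.0 Mb / 36840 s = 2.823 Mbps.
Audio total: 128 + 184 + 192 = 504 kbps = 0.504 Mbps.
Video: 2.823 − 0.504 = 2.319 Mbps.

2.3 Mbps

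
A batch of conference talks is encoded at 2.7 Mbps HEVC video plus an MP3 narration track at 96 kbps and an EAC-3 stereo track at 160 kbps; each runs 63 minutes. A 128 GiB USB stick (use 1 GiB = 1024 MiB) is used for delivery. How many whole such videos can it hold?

63 min = 3780 s
Audio total: 96 + 160 = 256 kbps = 0.256 Mbps.
Total bitrate: 2.956 Mbps.
Per item: 2.956 Mbps × 3780 s = 11,174 Mb = 1,397 MB.
Capacity: 128 GiB = 1,099,512 Mb; 98.40 items → 98 complete.

98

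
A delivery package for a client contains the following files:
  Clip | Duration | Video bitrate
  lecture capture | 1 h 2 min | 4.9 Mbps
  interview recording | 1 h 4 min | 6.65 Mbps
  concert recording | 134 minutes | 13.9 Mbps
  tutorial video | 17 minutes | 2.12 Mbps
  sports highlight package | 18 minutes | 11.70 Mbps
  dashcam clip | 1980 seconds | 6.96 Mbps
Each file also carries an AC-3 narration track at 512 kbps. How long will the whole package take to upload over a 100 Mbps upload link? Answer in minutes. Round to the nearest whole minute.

32 minutes

Audio: 512 kbps = 0.512 Mbps.
lecture capture: 5.412 Mbps × 3720 s = 20132.6 Mb
interview recording: 7.162 Mbps × 3840 s = 27502.1 Mb
concert recording: 14.412 Mbps × 8040 s = 115872.5 Mb
tutorial video: 2.632 Mbps × 1020 s = 2684.6 Mb
sports highlight package: 12.212 Mbps × 1080 s = 13189.0 Mb
dashcam clip: 7.472 Mbps × 1980 s = 14794.6 Mb
Total: 194175.4 Mb = 24271.9 MB.
At 100 Mbps: 194175.4 / 100 = 1942 s ≈ 32.4 minutes.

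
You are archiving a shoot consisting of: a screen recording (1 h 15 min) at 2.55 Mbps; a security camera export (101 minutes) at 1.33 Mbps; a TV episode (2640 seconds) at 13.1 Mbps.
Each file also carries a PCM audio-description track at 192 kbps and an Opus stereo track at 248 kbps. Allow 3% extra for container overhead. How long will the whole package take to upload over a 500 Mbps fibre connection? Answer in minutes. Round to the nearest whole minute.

Audio total: 192 + 248 = 440 kbps = 0.440 Mbps.
screen recording: 2.990 Mbps × 4500 s × 1.03 = 13858.6 Mb
security camera export: 1.770 Mbps × 6060 s × 1.03 = 11048.0 Mb
TV episode: 13.540 Mbps × 2640 s × 1.03 = 36818.0 Mb
Total: 61724.6 Mb = 7715.6 MB.
At 500 Mbps: 61724.6 / 500 = 123 s ≈ 2.06 minutes.

2 minutes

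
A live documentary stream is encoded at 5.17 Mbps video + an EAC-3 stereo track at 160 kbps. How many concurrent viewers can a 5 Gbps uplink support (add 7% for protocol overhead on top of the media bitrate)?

Audio: 160 kbps = 0.160 Mbps.
Per-viewer media rate: 5.330 Mbps.
On the wire with 7% overhead: 5.703 Mbps.
5 Gbps = 5,000 Mbps; 5,000 / 5.703 = 876.72 → 876 viewers.

876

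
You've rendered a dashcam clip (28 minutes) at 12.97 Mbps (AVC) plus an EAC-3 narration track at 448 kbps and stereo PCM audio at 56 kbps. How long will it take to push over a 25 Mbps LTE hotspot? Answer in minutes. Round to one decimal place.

28 min = 1680 s
Audio total: 448 + 56 = 504 kbps = 0.504 Mbps.
Total bitrate: 13.474 Mbps.
File: 13.474 Mbps × 1680 s = 22636.3 Mb.
At 25 Mbps: 22636.3 / 25 = 905.5 s ≈ 15.1 minutes.

15.1 minutes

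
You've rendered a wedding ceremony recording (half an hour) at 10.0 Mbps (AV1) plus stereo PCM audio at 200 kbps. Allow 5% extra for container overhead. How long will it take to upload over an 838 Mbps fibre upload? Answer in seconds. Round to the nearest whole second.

30 min = 1800 s
Audio: 200 kbps = 0.200 Mbps.
Total bitrate: 10.200 Mbps.
File: 10.200 Mbps × 1800 s = 18360.0 Mb.
With 5% container overhead: ×1.05. → 19278.0 Mb.
At 838 Mbps: 19278.0 / 838 = 23.0 s ≈ 23 seconds.

23 seconds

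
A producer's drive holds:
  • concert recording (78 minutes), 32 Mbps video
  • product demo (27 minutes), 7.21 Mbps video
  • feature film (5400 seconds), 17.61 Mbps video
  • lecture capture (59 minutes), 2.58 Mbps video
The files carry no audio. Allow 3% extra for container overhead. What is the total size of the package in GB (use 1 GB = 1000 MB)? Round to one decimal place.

concert recording: 32.000 Mbps × 4680 s × 1.03 = 154252.8 Mb
product demo: 7.210 Mbps × 1620 s × 1.03 = 12030.6 Mb
feature film: 17.610 Mbps × 5400 s × 1.03 = 97946.8 Mb
lecture capture: 2.580 Mbps × 3540 s × 1.03 = 9407.2 Mb
Total: 273637.4 Mb = 34204.7 MB.
= 34.20 GB.

34.2 GB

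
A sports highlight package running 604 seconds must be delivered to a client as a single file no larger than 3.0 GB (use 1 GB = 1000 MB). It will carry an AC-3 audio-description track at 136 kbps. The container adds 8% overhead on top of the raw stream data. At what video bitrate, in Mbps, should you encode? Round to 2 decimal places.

Budget: 3.0 GB = 24000.0 Mb.
Stream payload after overhead: 24000.0 / 1.08 = 22222.2 Mb.
Total bitrate budget: 22222.2 Mb / 604 s = 36.792 Mbps.
Audio: 136 kbps = 0.136 Mbps.
Video: 36.792 − 0.136 = 36.656 Mbps.

36.66 Mbps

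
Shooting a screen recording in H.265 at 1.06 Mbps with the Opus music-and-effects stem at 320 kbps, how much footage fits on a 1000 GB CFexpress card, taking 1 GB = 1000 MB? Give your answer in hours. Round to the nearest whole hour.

1610 hours

Audio: 320 kbps = 0.320 Mbps.
Total bitrate: 1.06 + 0.320 = 1.380 Mbps.
Capacity: 1000 GB = 8,000,000 Mb.
Recording time: 8,000,000 / 1.380 = 5,797,101 s ≈ 1,610 hours.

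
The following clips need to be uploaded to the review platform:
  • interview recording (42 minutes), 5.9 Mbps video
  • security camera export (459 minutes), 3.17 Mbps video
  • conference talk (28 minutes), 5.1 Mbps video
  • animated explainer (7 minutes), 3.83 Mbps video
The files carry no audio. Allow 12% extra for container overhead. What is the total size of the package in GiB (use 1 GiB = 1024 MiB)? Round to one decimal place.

14.6 GiB

interview recording: 5.900 Mbps × 2520 s × 1.12 = 16652.2 Mb
security camera export: 3.170 Mbps × 27540 s × 1.12 = 97778.0 Mb
conference talk: 5.100 Mbps × 1680 s × 1.12 = 9596.2 Mb
animated explainer: 3.830 Mbps × 420 s × 1.12 = 1801.6 Mb
Total: 125828.0 Mb = 15728.5 MB.
= 14.65 GiB.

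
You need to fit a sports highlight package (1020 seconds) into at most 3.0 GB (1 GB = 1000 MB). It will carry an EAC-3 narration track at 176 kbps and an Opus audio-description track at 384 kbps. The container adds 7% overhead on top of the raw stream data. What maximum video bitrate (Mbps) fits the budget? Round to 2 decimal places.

21.43 Mbps

Budget: 3.0 GB = 24000.0 Mb.
Stream payload after overhead: 24000.0 / 1.07 = 22429.9 Mb.
Total bitrate budget: 22429.9 Mb / 1020 s = 21.990 Mbps.
Audio total: 176 + 384 = 560 kbps = 0.560 Mbps.
Video: 21.990 − 0.560 = 21.430 Mbps.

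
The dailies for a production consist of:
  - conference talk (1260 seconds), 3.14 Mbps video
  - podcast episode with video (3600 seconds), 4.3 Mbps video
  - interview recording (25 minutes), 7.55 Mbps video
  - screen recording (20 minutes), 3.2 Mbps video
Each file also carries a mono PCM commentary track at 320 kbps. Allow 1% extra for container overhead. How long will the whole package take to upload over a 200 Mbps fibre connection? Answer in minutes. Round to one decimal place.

Audio: 320 kbps = 0.320 Mbps.
conference talk: 3.460 Mbps × 1260 s × 1.01 = 4403.2 Mb
podcast episode with video: 4.620 Mbps × 3600 s × 1.01 = 16798.3 Mb
interview recording: 7.870 Mbps × 1500 s × 1.01 = 11923.0 Mb
screen recording: 3.520 Mbps × 1200 s × 1.01 = 4266.2 Mb
Total: 37390.8 Mb = 4673.9 MB.
At 200 Mbps: 37390.8 / 200 = 187 s ≈ 3.12 minutes.

3.1 minutes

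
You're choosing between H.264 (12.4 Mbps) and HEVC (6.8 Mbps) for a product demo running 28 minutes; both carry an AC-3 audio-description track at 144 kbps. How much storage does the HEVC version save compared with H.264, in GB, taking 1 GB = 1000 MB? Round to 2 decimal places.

28 min = 1680 s
Audio: 144 kbps = 0.144 Mbps.
H.264: 12.544 Mbps × 1680 s = 21073.9 Mb = 2.634 GB.
HEVC: 6.944 Mbps × 1680 s = 11665.9 Mb = 1.458 GB.
Saving: 2.634 − 1.458 = 1.176 GB.

1.18 GB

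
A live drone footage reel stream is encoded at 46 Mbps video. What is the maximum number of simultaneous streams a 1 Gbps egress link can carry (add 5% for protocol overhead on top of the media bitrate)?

20

On the wire with 5% overhead: 48.300 Mbps.
1 Gbps = 1,000 Mbps; 1,000 / 48.300 = 20.70 → 20 viewers.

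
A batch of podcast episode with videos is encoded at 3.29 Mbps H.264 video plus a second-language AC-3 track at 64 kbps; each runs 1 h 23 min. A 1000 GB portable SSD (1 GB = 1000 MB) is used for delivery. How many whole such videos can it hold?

1 h 23 min = 83 min = 4980 s
Audio: 64 kbps = 0.064 Mbps.
Total bitrate: 3.354 Mbps.
Per item: 3.354 Mbps × 4980 s = 16,703 Mb = 2,088 MB.
Capacity: 1000 GB = 8,000,000 Mb; 478.96 items → 478 complete.

478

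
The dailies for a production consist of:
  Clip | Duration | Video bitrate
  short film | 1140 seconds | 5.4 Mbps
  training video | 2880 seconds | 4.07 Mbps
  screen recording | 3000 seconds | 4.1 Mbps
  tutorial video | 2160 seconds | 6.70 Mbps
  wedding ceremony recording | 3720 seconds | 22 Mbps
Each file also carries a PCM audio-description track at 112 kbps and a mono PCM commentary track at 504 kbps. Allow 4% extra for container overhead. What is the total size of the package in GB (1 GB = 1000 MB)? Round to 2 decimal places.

Audio total: 112 + 504 = 616 kbps = 0.616 Mbps.
short film: 6.016 Mbps × 1140 s × 1.04 = 7132.6 Mb
training video: 4.686 Mbps × 2880 s × 1.04 = 14035.5 Mb
screen recording: 4.716 Mbps × 3000 s × 1.04 = 14713.9 Mb
tutorial video: 7.316 Mbps × 2160 s × 1.04 = 16434.7 Mb
wedding ceremony recording: 22.616 Mbps × 3720 s × 1.04 = 87496.8 Mb
Total: 139813.4 Mb = 17476.7 MB.
= 17.48 GB.

17.48 GB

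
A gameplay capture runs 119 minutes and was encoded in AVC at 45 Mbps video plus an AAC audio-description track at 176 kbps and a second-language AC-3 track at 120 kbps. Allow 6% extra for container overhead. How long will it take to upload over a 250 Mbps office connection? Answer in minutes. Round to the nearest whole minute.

119 min = 7140 s
Audio total: 176 + 120 = 296 kbps = 0.296 Mbps.
Total bitrate: 45.296 Mbps.
File: 45.296 Mbps × 7140 s = 323413.4 Mb.
With 6% container overhead: ×1.06. → 342818.2 Mb.
At 250 Mbps: 342818.2 / 250 = 1371.3 s ≈ 22.9 minutes.

23 minutes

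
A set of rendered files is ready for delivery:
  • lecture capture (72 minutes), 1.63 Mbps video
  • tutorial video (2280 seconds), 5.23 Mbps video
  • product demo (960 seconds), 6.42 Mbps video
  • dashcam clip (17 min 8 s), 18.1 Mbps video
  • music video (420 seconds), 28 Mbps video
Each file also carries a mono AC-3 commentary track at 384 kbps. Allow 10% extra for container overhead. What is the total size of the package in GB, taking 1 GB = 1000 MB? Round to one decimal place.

8.1 GB

Audio: 384 kbps = 0.384 Mbps.
lecture capture: 2.014 Mbps × 4320 s × 1.10 = 9570.5 Mb
tutorial video: 5.614 Mbps × 2280 s × 1.10 = 14079.9 Mb
product demo: 6.804 Mbps × 960 s × 1.10 = 7185.0 Mb
dashcam clip: 18.484 Mbps × 1028 s × 1.10 = 20901.7 Mb
music video: 28.384 Mbps × 420 s × 1.10 = 13113.4 Mb
Total: 64850.6 Mb = 8106.3 MB.
= 8.106 GB.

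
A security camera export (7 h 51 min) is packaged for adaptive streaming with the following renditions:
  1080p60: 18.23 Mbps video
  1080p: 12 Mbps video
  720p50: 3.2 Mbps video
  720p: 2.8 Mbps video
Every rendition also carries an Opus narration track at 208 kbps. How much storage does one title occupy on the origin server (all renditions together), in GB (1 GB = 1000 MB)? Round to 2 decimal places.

130.92 GB

7 h 51 min = 471 min = 28260 s
Audio: 208 kbps = 0.208 Mbps.
Sum of rendition bitrates: (18.23+0.208) + (12+0.208) + (3.2+0.208) + (2.8+0.208) = 37.062 Mbps.
× 28260 s = 1,047,372 Mb = 130,922 MB = 130.9 GB.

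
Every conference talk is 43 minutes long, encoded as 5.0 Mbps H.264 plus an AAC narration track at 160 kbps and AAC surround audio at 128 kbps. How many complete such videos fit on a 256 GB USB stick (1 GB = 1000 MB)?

43 min = 2580 s
Audio total: 160 + 128 = 288 kbps = 0.288 Mbps.
Total bitrate: 5.288 Mbps.
Per item: 5.288 Mbps × 2580 s = 13,643 Mb = 1,705 MB.
Capacity: 256 GB = 2,048,000 Mb; 150.11 items → 150 complete.

150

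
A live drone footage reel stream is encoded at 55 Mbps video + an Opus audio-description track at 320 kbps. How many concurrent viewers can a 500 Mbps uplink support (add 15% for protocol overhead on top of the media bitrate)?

Audio: 320 kbps = 0.320 Mbps.
Per-viewer media rate: 55.320 Mbps.
On the wire with 15% overhead: 63.618 Mbps.
500 Mbps = 500.0 Mbps; 500.0 / 63.618 = 7.86 → 7 viewers.

7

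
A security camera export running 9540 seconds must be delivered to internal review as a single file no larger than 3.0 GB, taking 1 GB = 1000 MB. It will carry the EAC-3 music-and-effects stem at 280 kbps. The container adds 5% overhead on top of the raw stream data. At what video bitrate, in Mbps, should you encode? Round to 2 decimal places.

2.12 Mbps

Budget: 3.0 GB = 24000.0 Mb.
Stream payload after overhead: 24000.0 / 1.05 = 22857.1 Mb.
Total bitrate budget: 22857.1 Mb / 9540 s = 2.396 Mbps.
Audio: 280 kbps = 0.280 Mbps.
Video: 2.396 − 0.280 = 2.116 Mbps.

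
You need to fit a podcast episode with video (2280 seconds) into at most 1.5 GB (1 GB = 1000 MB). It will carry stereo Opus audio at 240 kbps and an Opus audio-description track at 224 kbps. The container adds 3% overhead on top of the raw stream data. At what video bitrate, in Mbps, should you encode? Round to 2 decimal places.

Budget: 1.5 GB = 12000.0 Mb.
Stream payload after overhead: 12000.0 / 1.03 = 11650.5 Mb.
Total bitrate budget: 11650.5 Mb / 2280 s = 5.110 Mbps.
Audio total: 240 + 224 = 464 kbps = 0.464 Mbps.
Video: 5.110 − 0.464 = 4.646 Mbps.

4.65 Mbps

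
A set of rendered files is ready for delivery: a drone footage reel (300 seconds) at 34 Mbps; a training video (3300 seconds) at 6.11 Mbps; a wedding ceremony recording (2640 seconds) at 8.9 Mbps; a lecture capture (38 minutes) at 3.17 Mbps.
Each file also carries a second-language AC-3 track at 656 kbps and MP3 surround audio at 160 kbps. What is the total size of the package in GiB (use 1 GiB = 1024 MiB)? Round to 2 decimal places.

Audio total: 656 + 160 = 816 kbps = 0.816 Mbps.
drone footage reel: 34.816 Mbps × 300 s = 10444.8 Mb
training video: 6.926 Mbps × 3300 s = 22855.8 Mb
wedding ceremony recording: 9.716 Mbps × 2640 s = 25650.2 Mb
lecture capture: 3.986 Mbps × 2280 s = 9088.1 Mb
Total: 68038.9 Mb = 8504.9 MB.
= 7.921 GiB.

7.92 GiB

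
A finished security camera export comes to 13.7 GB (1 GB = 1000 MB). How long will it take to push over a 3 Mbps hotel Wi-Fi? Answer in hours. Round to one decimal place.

10.1 hours

File: 13.7 GB = 109600.0 Mb.
At 3 Mbps: 109600.0 / 3 = 36533.3 s ≈ 10.1 hours.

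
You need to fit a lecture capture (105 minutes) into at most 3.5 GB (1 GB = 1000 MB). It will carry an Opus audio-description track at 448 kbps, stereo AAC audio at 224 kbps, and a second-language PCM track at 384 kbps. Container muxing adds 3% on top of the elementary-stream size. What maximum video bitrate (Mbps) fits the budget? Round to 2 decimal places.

3.26 Mbps

Budget: 3.5 GB = 28000.0 Mb.
Stream payload after overhead: 28000.0 / 1.03 = 27184.5 Mb.
105 min = 6300 s
Total bitrate budget: 27184.5 Mb / 6300 s = 4.315 Mbps.
Audio total: 448 + 224 + 384 = 1056 kbps = 1.056 Mbps.
Video: 4.315 − 1.056 = 3.259 Mbps.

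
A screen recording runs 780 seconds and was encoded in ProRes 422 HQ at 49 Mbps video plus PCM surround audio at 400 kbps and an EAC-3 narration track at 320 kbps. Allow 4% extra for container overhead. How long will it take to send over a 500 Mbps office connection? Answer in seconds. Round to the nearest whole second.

Audio total: 400 + 320 = 720 kbps = 0.720 Mbps.
Total bitrate: 49.720 Mbps.
File: 49.720 Mbps × 780 s = 38781.6 Mb.
With 4% container overhead: ×1.04. → 40332.9 Mb.
At 500 Mbps: 40332.9 / 500 = 80.7 s ≈ 80.7 seconds.

81 seconds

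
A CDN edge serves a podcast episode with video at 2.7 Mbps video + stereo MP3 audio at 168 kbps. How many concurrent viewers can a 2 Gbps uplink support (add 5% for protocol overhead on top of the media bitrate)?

Audio: 168 kbps = 0.168 Mbps.
Per-viewer media rate: 2.868 Mbps.
On the wire with 5% overhead: 3.011 Mbps.
2 Gbps = 2,000 Mbps; 2,000 / 3.011 = 664.14 → 664 viewers.

664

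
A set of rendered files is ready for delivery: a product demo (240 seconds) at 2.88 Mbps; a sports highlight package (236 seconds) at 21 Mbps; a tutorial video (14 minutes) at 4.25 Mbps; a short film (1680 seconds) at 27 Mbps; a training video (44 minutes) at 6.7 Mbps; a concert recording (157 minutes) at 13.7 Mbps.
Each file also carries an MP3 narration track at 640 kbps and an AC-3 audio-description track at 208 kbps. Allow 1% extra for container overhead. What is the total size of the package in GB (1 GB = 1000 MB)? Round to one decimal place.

27.0 GB

Audio total: 640 + 208 = 848 kbps = 0.848 Mbps.
product demo: 3.728 Mbps × 240 s × 1.01 = 903.7 Mb
sports highlight package: 21.848 Mbps × 236 s × 1.01 = 5207.7 Mb
tutorial video: 5.098 Mbps × 840 s × 1.01 = 4325.1 Mb
short film: 27.848 Mbps × 1680 s × 1.01 = 47252.5 Mb
training video: 7.548 Mbps × 2640 s × 1.01 = 20126.0 Mb
concert recording: 14.548 Mbps × 9420 s × 1.01 = 138412.6 Mb
Total: 216227.6 Mb = 27028.4 MB.
= 27.03 GB.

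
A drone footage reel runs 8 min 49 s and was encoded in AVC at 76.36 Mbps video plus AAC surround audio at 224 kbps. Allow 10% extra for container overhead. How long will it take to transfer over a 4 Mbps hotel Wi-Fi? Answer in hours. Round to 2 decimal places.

8 min 49 s = 529 s
Audio: 224 kbps = 0.224 Mbps.
Total bitrate: 76.584 Mbps.
File: 76.584 Mbps × 529 s = 40512.9 Mb.
With 10% container overhead: ×1.10. → 44564.2 Mb.
At 4 Mbps: 44564.2 / 4 = 11141.1 s ≈ 3.09 hours.

3.09 hours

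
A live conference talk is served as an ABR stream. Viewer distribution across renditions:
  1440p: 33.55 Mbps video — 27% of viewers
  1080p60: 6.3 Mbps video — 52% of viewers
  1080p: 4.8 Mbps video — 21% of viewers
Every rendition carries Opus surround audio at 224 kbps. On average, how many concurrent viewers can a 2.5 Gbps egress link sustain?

Audio: 224 kbps = 0.224 Mbps.
Average per-viewer bitrate: 0.27×33.774 + 0.52×6.524 + 0.21×5.024 = 13.566 Mbps.
2.5 Gbps = 2,500 Mbps; 2,500 / 13.566 = 184.28 → 184.

184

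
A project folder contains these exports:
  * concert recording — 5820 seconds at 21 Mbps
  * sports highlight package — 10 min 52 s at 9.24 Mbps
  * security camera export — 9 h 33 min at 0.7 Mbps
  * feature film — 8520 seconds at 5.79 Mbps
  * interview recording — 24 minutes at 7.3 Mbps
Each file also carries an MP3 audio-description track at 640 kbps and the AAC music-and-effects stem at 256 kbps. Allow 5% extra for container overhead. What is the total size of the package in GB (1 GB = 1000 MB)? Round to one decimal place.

33.8 GB

Audio total: 640 + 256 = 896 kbps = 0.896 Mbps.
concert recording: 21.896 Mbps × 5820 s × 1.05 = 133806.5 Mb
sports highlight package: 10.136 Mbps × 652 s × 1.05 = 6939.1 Mb
security camera export: 1.596 Mbps × 34380 s × 1.05 = 57614.0 Mb
feature film: 6.686 Mbps × 8520 s × 1.05 = 59813.0 Mb
interview recording: 8.196 Mbps × 1440 s × 1.05 = 12392.4 Mb
Total: 270564.9 Mb = 33820.6 MB.
= 33.82 GB.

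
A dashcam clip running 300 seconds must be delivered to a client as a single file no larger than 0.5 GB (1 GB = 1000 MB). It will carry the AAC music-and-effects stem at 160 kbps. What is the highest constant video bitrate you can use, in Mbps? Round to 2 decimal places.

Budget: 0.5 GB = 4000.0 Mb.
Total bitrate budget: 4000.0 Mb / 300 s = 13.333 Mbps.
Audio: 160 kbps = 0.160 Mbps.
Video: 13.333 − 0.160 = 13.173 Mbps.

13.17 Mbps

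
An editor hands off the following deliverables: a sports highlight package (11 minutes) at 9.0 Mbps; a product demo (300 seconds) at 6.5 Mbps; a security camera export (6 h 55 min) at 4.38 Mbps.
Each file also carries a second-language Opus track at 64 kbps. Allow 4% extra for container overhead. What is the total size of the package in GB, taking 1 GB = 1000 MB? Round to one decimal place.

Audio: 64 kbps = 0.064 Mbps.
sports highlight package: 9.064 Mbps × 660 s × 1.04 = 6221.5 Mb
product demo: 6.564 Mbps × 300 s × 1.04 = 2048.0 Mb
security camera export: 4.444 Mbps × 24900 s × 1.04 = 115081.8 Mb
Total: 123351.3 Mb = 15418.9 MB.
= 15.42 GB.

15.4 GB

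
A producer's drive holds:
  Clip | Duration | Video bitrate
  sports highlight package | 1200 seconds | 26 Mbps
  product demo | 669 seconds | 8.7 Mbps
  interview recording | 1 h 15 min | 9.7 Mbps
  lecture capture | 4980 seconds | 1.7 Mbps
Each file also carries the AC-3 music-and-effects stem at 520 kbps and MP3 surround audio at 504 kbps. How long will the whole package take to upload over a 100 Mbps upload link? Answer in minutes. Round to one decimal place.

Audio total: 520 + 504 = 1024 kbps = 1.024 Mbps.
sports highlight package: 27.024 Mbps × 1200 s = 32428.8 Mb
product demo: 9.724 Mbps × 669 s = 6505.4 Mb
interview recording: 10.724 Mbps × 4500 s = 48258.0 Mb
lecture capture: 2.724 Mbps × 4980 s = 13565.5 Mb
Total: 100757.7 Mb = 12594.7 MB.
At 100 Mbps: 100757.7 / 100 = 1008 s ≈ 16.8 minutes.

16.8 minutes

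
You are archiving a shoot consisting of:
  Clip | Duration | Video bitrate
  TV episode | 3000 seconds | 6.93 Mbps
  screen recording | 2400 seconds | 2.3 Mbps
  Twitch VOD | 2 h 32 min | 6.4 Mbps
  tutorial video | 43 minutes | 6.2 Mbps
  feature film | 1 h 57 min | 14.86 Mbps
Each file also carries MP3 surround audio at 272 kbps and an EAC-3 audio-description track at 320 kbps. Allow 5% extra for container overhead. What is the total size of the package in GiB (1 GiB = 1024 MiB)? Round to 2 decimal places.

Audio total: 272 + 320 = 592 kbps = 0.592 Mbps.
TV episode: 7.522 Mbps × 3000 s × 1.05 = 23694.3 Mb
screen recording: 2.892 Mbps × 2400 s × 1.05 = 7287.8 Mb
Twitch VOD: 6.992 Mbps × 9120 s × 1.05 = 66955.4 Mb
tutorial video: 6.792 Mbps × 2580 s × 1.05 = 18399.5 Mb
feature film: 15.452 Mbps × 7020 s × 1.05 = 113896.7 Mb
Total: 230233.8 Mb = 28779.2 MB.
= 26.80 GiB.

26.80 GiB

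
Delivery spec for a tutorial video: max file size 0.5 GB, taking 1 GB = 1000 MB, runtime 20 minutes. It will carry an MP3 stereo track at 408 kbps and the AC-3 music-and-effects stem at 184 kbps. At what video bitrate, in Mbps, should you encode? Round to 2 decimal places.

Budget: 0.5 GB = 4000.0 Mb.
20 min = 1200 s
Total bitrate budget: 4000.0 Mb / 1200 s = 3.333 Mbps.
Audio total: 408 + 184 = 592 kbps = 0.592 Mbps.
Video: 3.333 − 0.592 = 2.741 Mbps.

2.74 Mbps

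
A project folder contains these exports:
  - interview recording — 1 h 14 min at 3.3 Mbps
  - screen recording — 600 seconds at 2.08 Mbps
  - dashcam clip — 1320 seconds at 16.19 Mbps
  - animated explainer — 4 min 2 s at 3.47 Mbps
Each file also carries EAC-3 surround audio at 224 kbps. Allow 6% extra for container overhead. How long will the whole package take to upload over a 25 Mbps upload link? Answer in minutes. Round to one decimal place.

28.0 minutes

Audio: 224 kbps = 0.224 Mbps.
interview recording: 3.524 Mbps × 4440 s × 1.06 = 16585.4 Mb
screen recording: 2.304 Mbps × 600 s × 1.06 = 1465.3 Mb
dashcam clip: 16.414 Mbps × 1320 s × 1.06 = 22966.5 Mb
animated explainer: 3.694 Mbps × 242 s × 1.06 = 947.6 Mb
Total: 41964.8 Mb = 5245.6 MB.
At 25 Mbps: 41964.8 / 25 = 1679 s ≈ 28 minutes.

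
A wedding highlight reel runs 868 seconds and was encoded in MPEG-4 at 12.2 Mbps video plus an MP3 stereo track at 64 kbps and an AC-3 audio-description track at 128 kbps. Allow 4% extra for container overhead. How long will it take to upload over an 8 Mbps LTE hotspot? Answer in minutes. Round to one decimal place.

Audio total: 64 + 128 = 192 kbps = 0.192 Mbps.
Total bitrate: 12.392 Mbps.
File: 12.392 Mbps × 868 s = 10756.3 Mb.
With 4% container overhead: ×1.04. → 11186.5 Mb.
At 8 Mbps: 11186.5 / 8 = 1398.3 s ≈ 23.3 minutes.

23.3 minutes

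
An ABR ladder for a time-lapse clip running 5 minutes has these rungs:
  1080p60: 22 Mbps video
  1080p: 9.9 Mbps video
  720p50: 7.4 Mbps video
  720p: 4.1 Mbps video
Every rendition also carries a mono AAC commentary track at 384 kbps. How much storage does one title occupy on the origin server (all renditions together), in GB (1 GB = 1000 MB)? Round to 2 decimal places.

1.69 GB

5 min = 300 s
Audio: 384 kbps = 0.384 Mbps.
Sum of rendition bitrates: (22+0.384) + (9.9+0.384) + (7.4+0.384) + (4.1+0.384) = 44.936 Mbps.
× 300 s = 13,481 Mb = 1,685 MB = 1.685 GB.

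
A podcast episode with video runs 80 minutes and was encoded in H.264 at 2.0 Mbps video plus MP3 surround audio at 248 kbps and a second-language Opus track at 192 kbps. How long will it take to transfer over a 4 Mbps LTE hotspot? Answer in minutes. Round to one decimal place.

48.8 minutes

80 min = 4800 s
Audio total: 248 + 192 = 440 kbps = 0.440 Mbps.
Total bitrate: 2.440 Mbps.
File: 2.440 Mbps × 4800 s = 11712.0 Mb.
At 4 Mbps: 11712.0 / 4 = 2928.0 s ≈ 48.8 minutes.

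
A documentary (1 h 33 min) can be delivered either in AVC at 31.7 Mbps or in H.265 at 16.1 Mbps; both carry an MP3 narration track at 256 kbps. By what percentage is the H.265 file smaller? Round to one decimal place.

48.8%

1 h 33 min = 93 min = 5580 s
Audio: 256 kbps = 0.256 Mbps.
AVC: 31.956 Mbps × 5580 s = 178314.5 Mb = 20.759 GiB.
H.265: 16.356 Mbps × 5580 s = 91266.5 Mb = 10.625 GiB.
Reduction: (1 − 10.625/20.759) × 100 = 48.82%.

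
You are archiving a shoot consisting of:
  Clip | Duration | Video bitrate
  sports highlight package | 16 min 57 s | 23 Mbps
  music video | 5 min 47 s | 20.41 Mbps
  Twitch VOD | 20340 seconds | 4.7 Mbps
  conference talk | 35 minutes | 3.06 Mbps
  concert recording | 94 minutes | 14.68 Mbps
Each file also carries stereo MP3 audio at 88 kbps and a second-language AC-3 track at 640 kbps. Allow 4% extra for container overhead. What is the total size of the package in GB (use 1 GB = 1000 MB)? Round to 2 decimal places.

Audio total: 88 + 640 = 728 kbps = 0.728 Mbps.
sports highlight package: 23.728 Mbps × 1017 s × 1.04 = 25096.6 Mb
music video: 21.138 Mbps × 347 s × 1.04 = 7628.3 Mb
Twitch VOD: 5.428 Mbps × 20340 s × 1.04 = 114821.7 Mb
conference talk: 3.788 Mbps × 2100 s × 1.04 = 8273.0 Mb
concert recording: 15.408 Mbps × 5640 s × 1.04 = 90377.2 Mb
Total: 246196.8 Mb = 30774.6 MB.
= 30.77 GB.

30.77 GB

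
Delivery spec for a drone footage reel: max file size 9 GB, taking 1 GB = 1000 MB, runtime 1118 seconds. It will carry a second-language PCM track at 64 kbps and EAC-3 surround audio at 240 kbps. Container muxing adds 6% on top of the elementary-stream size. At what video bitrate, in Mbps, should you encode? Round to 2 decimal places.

Budget: 9 GB = 72000.0 Mb.
Stream payload after overhead: 72000.0 / 1.06 = 67924.5 Mb.
Total bitrate budget: 67924.5 Mb / 1118 s = 60.755 Mbps.
Audio total: 64 + 240 = 304 kbps = 0.304 Mbps.
Video: 60.755 − 0.304 = 60.451 Mbps.

60.45 Mbps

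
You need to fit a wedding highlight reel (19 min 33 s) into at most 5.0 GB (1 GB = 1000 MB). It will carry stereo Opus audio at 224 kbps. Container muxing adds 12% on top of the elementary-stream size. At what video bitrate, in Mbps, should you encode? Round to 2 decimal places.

Budget: 5.0 GB = 40000.0 Mb.
Stream payload after overhead: 40000.0 / 1.12 = 35714.3 Mb.
19 min 33 s = 1173 s
Total bitrate budget: 35714.3 Mb / 1173 s = 30.447 Mbps.
Audio: 224 kbps = 0.224 Mbps.
Video: 30.447 − 0.224 = 30.223 Mbps.

30.22 Mbps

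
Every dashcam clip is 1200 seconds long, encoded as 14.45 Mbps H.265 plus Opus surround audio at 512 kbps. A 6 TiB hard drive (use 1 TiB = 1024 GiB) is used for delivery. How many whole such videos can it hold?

Audio: 512 kbps = 0.512 Mbps.
Total bitrate: 14.962 Mbps.
Per item: 14.962 Mbps × 1200 s = 17,954 Mb = 2,244 MB.
Capacity: 6 TiB = 52,776,558 Mb; 2939.48 items → 2939 complete.

2939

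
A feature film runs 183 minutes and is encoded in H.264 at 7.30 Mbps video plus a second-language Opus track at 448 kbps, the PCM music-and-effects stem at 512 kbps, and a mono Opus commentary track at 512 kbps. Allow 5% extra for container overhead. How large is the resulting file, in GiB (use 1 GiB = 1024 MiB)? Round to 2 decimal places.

183 min = 10980 s
Audio total: 448 + 512 + 512 = 1472 kbps = 1.472 Mbps.
Total bitrate: 7.30 + 1.472 = 8.772 Mbps.
Stream data: 8.772 Mbps × 10980 s = 96316.6 Mb.
With 5% container overhead: ×1.05.
101,132 Mb = 12,641,548,500 bytes ÷ 1,073,741,824 = 11.77 GiB.

11.77 GiB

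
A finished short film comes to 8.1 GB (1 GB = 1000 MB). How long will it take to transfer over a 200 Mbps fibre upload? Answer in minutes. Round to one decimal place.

5.4 minutes

File: 8.1 GB = 64800.0 Mb.
At 200 Mbps: 64800.0 / 200 = 324.0 s ≈ 5.4 minutes.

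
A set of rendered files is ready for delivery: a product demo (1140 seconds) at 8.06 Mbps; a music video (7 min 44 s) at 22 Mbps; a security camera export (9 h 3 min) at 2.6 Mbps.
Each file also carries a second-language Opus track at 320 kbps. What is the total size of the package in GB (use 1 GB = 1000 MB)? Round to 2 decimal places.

14.38 GB

Audio: 320 kbps = 0.320 Mbps.
product demo: 8.380 Mbps × 1140 s = 9553.2 Mb
music video: 22.320 Mbps × 464 s = 10356.5 Mb
security camera export: 2.920 Mbps × 32580 s = 95133.6 Mb
Total: 115043.3 Mb = 14380.4 MB.
= 14.38 GB.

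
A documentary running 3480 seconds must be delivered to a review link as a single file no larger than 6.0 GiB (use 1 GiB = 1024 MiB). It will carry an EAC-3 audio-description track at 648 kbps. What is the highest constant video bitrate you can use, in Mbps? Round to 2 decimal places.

Budget: 6.0 GiB = 51539.6 Mb.
Total bitrate budget: 51539.6 Mb / 3480 s = 14.810 Mbps.
Audio: 648 kbps = 0.648 Mbps.
Video: 14.810 − 0.648 = 14.162 Mbps.

14.16 Mbps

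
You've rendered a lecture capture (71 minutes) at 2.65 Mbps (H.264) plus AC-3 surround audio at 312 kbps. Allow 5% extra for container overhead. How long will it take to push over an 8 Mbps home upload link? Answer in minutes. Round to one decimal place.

27.6 minutes

71 min = 4260 s
Audio: 312 kbps = 0.312 Mbps.
Total bitrate: 2.962 Mbps.
File: 2.962 Mbps × 4260 s = 12618.1 Mb.
With 5% container overhead: ×1.05. → 13249.0 Mb.
At 8 Mbps: 13249.0 / 8 = 1656.1 s ≈ 27.6 minutes.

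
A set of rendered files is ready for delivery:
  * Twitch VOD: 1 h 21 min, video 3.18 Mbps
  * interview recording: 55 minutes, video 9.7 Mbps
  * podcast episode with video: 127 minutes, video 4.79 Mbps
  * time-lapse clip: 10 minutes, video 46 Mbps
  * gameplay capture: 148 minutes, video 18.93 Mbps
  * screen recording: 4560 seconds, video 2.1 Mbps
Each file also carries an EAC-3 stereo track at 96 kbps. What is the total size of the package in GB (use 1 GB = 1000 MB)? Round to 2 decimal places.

36.51 GB

Audio: 96 kbps = 0.096 Mbps.
Twitch VOD: 3.276 Mbps × 4860 s = 15921.4 Mb
interview recording: 9.796 Mbps × 3300 s = 32326.8 Mb
podcast episode with video: 4.886 Mbps × 7620 s = 37231.3 Mb
time-lapse clip: 46.096 Mbps × 600 s = 27657.6 Mb
gameplay capture: 19.026 Mbps × 8880 s = 168950.9 Mb
screen recording: 2.196 Mbps × 4560 s = 10013.8 Mb
Total: 292101.7 Mb = 36512.7 MB.
= 36.51 GB.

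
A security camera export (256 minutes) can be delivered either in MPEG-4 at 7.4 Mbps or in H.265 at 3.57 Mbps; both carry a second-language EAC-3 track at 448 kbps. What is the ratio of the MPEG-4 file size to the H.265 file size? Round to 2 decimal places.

1.95

256 min = 15360 s
Audio: 448 kbps = 0.448 Mbps.
MPEG-4: 7.848 Mbps × 15360 s = 120545.3 Mb = 15.068 GB.
H.265: 4.018 Mbps × 15360 s = 61716.5 Mb = 7.715 GB.
Ratio: 15.068 / 7.715 = 1.953.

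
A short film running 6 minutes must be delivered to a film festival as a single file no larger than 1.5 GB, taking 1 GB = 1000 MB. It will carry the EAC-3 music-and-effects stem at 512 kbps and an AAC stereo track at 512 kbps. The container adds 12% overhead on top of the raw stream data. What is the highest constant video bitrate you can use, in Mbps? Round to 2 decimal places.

28.74 Mbps

Budget: 1.5 GB = 12000.0 Mb.
Stream payload after overhead: 12000.0 / 1.12 = 10714.3 Mb.
6 min = 360 s
Total bitrate budget: 10714.3 Mb / 360 s = 29.762 Mbps.
Audio total: 512 + 512 = 1024 kbps = 1.024 Mbps.
Video: 29.762 − 1.024 = 28.738 Mbps.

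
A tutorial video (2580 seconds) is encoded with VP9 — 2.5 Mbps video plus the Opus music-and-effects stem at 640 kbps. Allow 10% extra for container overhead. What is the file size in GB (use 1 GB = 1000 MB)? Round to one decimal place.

Audio: 640 kbps = 0.640 Mbps.
Total bitrate: 2.5 + 0.640 = 3.140 Mbps.
Stream data: 3.140 Mbps × 2580 s = 8101.2 Mb.
With 10% container overhead: ×1.10.
8,911 Mb ÷ 8 = 1,114 MB → 1.114 GB.

1.1 GB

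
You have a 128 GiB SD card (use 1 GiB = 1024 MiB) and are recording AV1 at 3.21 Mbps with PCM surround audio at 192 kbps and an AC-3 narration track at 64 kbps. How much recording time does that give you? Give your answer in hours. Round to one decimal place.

88.1 hours

Audio total: 192 + 64 = 256 kbps = 0.256 Mbps.
Total bitrate: 3.21 + 0.256 = 3.466 Mbps.
Capacity: 128 GiB = 1,099,512 Mb.
Recording time: 1,099,512 / 3.466 = 317,228 s ≈ 88.1 hours.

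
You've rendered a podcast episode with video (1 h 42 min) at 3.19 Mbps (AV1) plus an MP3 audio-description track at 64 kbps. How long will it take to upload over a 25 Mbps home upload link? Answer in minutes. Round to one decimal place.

1 h 42 min = 102 min = 6120 s
Audio: 64 kbps = 0.064 Mbps.
Total bitrate: 3.254 Mbps.
File: 3.254 Mbps × 6120 s = 19914.5 Mb.
At 25 Mbps: 19914.5 / 25 = 796.6 s ≈ 13.3 minutes.

13.3 minutes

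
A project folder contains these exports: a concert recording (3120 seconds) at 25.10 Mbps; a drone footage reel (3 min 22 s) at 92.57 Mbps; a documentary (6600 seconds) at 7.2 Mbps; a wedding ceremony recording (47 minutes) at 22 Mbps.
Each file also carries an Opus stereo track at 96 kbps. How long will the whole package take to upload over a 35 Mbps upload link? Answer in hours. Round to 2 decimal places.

1.65 hours

Audio: 96 kbps = 0.096 Mbps.
concert recording: 25.196 Mbps × 3120 s = 78611.5 Mb
drone footage reel: 92.666 Mbps × 202 s = 18718.5 Mb
documentary: 7.296 Mbps × 6600 s = 48153.6 Mb
wedding ceremony recording: 22.096 Mbps × 2820 s = 62310.7 Mb
Total: 207794.4 Mb = 25974.3 MB.
At 35 Mbps: 207794.4 / 35 = 5937 s ≈ 1.65 hours.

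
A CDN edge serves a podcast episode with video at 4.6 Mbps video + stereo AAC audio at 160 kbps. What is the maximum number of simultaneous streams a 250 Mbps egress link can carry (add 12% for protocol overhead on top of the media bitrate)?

46

Audio: 160 kbps = 0.160 Mbps.
Per-viewer media rate: 4.760 Mbps.
On the wire with 12% overhead: 5.331 Mbps.
250 Mbps = 250.0 Mbps; 250.0 / 5.331 = 46.89 → 46 viewers.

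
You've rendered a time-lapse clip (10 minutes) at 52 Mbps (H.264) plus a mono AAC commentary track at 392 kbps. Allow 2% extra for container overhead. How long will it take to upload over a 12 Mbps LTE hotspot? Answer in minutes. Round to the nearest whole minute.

45 minutes

10 min = 600 s
Audio: 392 kbps = 0.392 Mbps.
Total bitrate: 52.392 Mbps.
File: 52.392 Mbps × 600 s = 31435.2 Mb.
With 2% container overhead: ×1.02. → 32063.9 Mb.
At 12 Mbps: 32063.9 / 12 = 2672.0 s ≈ 44.5 minutes.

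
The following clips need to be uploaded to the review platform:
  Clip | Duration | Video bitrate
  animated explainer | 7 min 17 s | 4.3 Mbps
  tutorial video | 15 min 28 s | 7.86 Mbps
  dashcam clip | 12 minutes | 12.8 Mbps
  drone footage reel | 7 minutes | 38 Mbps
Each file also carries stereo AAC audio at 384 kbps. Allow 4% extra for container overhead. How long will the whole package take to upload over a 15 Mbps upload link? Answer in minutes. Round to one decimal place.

Audio: 384 kbps = 0.384 Mbps.
animated explainer: 4.684 Mbps × 437 s × 1.04 = 2128.8 Mb
tutorial video: 8.244 Mbps × 928 s × 1.04 = 7956.4 Mb
dashcam clip: 13.184 Mbps × 720 s × 1.04 = 9872.2 Mb
drone footage reel: 38.384 Mbps × 420 s × 1.04 = 16766.1 Mb
Total: 36723.5 Mb = 4590.4 MB.
At 15 Mbps: 36723.5 / 15 = 2448 s ≈ 40.8 minutes.

40.8 minutes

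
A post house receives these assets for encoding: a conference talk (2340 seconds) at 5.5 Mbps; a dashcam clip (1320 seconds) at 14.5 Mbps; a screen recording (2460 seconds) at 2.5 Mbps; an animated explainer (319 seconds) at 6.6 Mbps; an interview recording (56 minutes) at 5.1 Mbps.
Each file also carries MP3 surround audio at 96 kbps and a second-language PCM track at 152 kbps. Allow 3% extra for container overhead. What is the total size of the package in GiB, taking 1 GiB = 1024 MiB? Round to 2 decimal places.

Audio total: 96 + 152 = 248 kbps = 0.248 Mbps.
conference talk: 5.748 Mbps × 2340 s × 1.03 = 13853.8 Mb
dashcam clip: 14.748 Mbps × 1320 s × 1.03 = 20051.4 Mb
screen recording: 2.748 Mbps × 2460 s × 1.03 = 6962.9 Mb
animated explainer: 6.848 Mbps × 319 s × 1.03 = 2250.0 Mb
interview recording: 5.348 Mbps × 3360 s × 1.03 = 18508.4 Mb
Total: 61626.5 Mb = 7703.3 MB.
= 7.174 GiB.

7.17 GiB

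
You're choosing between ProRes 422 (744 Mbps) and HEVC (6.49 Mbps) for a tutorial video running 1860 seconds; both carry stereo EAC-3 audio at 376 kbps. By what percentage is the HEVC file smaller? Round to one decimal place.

Audio: 376 kbps = 0.376 Mbps.
ProRes 422: 744.376 Mbps × 1860 s = 1384539.4 Mb = 173.067 GB.
HEVC: 6.866 Mbps × 1860 s = 12770.8 Mb = 1.596 GB.
Reduction: (1 − 1.596/173.067) × 100 = 99.08%.

99.1%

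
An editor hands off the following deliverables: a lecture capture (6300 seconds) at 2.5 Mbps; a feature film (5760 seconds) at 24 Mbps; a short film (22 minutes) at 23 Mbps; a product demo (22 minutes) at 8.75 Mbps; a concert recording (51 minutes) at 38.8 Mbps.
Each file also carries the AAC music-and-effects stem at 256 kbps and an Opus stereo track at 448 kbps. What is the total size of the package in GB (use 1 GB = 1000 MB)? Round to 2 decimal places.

Audio total: 256 + 448 = 704 kbps = 0.704 Mbps.
lecture capture: 3.204 Mbps × 6300 s = 20185.2 Mb
feature film: 24.704 Mbps × 5760 s = 142295.0 Mb
short film: 23.704 Mbps × 1320 s = 31289.3 Mb
product demo: 9.454 Mbps × 1320 s = 12479.3 Mb
concert recording: 39.504 Mbps × 3060 s = 120882.2 Mb
Total: 327131.0 Mb = 40891.4 MB.
= 40.89 GB.

40.89 GB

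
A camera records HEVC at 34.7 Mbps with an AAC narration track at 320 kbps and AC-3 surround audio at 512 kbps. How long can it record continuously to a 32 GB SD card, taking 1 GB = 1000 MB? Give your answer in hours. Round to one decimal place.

2.0 hours

Audio total: 320 + 512 = 832 kbps = 0.832 Mbps.
Total bitrate: 34.7 + 0.832 = 35.532 Mbps.
Capacity: 32 GB = 256,000 Mb.
Recording time: 256,000 / 35.532 = 7,205 s ≈ 2.00 hours.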